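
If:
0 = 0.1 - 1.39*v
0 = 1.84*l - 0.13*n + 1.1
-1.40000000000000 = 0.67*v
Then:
No Solution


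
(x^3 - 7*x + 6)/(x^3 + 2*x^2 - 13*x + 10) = (x + 3)/(x + 5)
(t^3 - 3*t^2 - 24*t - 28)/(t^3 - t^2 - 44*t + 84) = (t^3 - 3*t^2 - 24*t - 28)/(t^3 - t^2 - 44*t + 84)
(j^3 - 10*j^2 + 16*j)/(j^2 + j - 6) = j*(j - 8)/(j + 3)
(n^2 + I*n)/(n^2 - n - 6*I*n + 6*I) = n*(n + I)/(n^2 - n - 6*I*n + 6*I)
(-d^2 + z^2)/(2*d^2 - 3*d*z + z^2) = (d + z)/(-2*d + z)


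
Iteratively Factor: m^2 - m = (m)*(m - 1)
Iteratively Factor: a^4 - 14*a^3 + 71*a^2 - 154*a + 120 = (a - 2)*(a^3 - 12*a^2 + 47*a - 60) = (a - 4)*(a - 2)*(a^2 - 8*a + 15) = (a - 4)*(a - 3)*(a - 2)*(a - 5)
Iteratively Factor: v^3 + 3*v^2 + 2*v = (v)*(v^2 + 3*v + 2) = v*(v + 2)*(v + 1)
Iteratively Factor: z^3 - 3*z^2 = (z)*(z^2 - 3*z) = z*(z - 3)*(z)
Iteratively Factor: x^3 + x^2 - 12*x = (x)*(x^2 + x - 12) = x*(x + 4)*(x - 3)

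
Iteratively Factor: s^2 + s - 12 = (s - 3)*(s + 4)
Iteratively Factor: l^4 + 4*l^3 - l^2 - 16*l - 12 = (l + 1)*(l^3 + 3*l^2 - 4*l - 12) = (l + 1)*(l + 2)*(l^2 + l - 6) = (l + 1)*(l + 2)*(l + 3)*(l - 2)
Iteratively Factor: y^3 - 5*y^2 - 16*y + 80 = (y - 5)*(y^2 - 16) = (y - 5)*(y - 4)*(y + 4)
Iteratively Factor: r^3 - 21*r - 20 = (r + 4)*(r^2 - 4*r - 5) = (r + 1)*(r + 4)*(r - 5)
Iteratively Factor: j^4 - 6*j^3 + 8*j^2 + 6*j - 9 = (j - 3)*(j^3 - 3*j^2 - j + 3) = (j - 3)^2*(j^2 - 1) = (j - 3)^2*(j - 1)*(j + 1)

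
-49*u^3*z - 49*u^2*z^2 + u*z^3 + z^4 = z*(-7*u + z)*(u + z)*(7*u + z)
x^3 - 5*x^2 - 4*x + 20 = (x - 5)*(x - 2)*(x + 2)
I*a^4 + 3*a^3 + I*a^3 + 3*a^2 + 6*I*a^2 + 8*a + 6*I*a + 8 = (a + 1)*(a - 4*I)*(a + 2*I)*(I*a + 1)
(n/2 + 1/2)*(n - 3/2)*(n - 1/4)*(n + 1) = n^4/2 + n^3/8 - 17*n^2/16 - n/2 + 3/16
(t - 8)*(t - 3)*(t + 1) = t^3 - 10*t^2 + 13*t + 24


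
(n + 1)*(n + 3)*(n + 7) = n^3 + 11*n^2 + 31*n + 21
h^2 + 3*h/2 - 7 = (h - 2)*(h + 7/2)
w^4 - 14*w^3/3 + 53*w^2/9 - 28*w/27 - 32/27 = (w - 8/3)*(w - 4/3)*(w - 1)*(w + 1/3)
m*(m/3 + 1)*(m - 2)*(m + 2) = m^4/3 + m^3 - 4*m^2/3 - 4*m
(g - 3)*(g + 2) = g^2 - g - 6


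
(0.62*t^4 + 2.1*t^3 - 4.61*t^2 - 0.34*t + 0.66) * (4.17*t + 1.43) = 2.5854*t^5 + 9.6436*t^4 - 16.2207*t^3 - 8.0101*t^2 + 2.266*t + 0.9438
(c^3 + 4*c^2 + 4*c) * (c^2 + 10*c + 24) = c^5 + 14*c^4 + 68*c^3 + 136*c^2 + 96*c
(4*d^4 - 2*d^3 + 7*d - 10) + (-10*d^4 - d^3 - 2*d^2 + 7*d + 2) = -6*d^4 - 3*d^3 - 2*d^2 + 14*d - 8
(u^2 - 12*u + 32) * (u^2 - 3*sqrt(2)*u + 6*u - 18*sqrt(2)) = u^4 - 6*u^3 - 3*sqrt(2)*u^3 - 40*u^2 + 18*sqrt(2)*u^2 + 120*sqrt(2)*u + 192*u - 576*sqrt(2)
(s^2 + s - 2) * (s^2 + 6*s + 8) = s^4 + 7*s^3 + 12*s^2 - 4*s - 16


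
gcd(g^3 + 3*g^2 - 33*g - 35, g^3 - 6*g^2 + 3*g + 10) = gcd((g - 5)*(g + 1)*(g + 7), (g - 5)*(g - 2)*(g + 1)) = g^2 - 4*g - 5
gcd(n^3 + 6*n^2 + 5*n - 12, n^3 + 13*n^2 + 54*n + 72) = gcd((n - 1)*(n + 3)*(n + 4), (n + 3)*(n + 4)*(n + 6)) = n^2 + 7*n + 12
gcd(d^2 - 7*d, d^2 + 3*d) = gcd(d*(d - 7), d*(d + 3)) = d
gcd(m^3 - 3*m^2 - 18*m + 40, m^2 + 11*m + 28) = m + 4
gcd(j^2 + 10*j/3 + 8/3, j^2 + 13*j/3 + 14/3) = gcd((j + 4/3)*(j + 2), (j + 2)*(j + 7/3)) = j + 2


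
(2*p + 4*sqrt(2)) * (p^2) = 2*p^3 + 4*sqrt(2)*p^2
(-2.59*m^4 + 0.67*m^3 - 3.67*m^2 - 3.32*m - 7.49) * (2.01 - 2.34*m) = 6.0606*m^5 - 6.7737*m^4 + 9.9345*m^3 + 0.3921*m^2 + 10.8534*m - 15.0549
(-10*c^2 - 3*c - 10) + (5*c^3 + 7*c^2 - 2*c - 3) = 5*c^3 - 3*c^2 - 5*c - 13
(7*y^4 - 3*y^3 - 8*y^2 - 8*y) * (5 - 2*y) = -14*y^5 + 41*y^4 + y^3 - 24*y^2 - 40*y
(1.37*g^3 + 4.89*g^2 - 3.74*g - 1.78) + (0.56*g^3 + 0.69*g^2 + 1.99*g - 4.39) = 1.93*g^3 + 5.58*g^2 - 1.75*g - 6.17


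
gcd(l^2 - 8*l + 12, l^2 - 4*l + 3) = 1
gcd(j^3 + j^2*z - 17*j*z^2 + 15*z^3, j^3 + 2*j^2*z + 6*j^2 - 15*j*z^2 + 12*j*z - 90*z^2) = -j^2 - 2*j*z + 15*z^2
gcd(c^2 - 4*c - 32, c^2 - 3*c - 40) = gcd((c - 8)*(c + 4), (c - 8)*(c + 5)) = c - 8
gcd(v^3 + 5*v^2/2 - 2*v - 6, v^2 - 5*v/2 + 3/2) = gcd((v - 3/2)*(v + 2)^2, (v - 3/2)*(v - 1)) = v - 3/2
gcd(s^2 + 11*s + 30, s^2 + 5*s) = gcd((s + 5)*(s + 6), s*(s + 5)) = s + 5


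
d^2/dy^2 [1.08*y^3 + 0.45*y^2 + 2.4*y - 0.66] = 6.48*y + 0.9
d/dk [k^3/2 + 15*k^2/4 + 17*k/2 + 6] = 3*k^2/2 + 15*k/2 + 17/2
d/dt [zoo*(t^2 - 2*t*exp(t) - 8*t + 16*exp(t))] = zoo*(t*exp(t) + t + exp(t) + 1)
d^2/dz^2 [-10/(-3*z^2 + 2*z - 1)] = 20*(-9*z^2 + 6*z + 4*(3*z - 1)^2 - 3)/(3*z^2 - 2*z + 1)^3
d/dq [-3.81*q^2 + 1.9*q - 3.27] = 1.9 - 7.62*q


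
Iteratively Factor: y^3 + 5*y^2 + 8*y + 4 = (y + 1)*(y^2 + 4*y + 4) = (y + 1)*(y + 2)*(y + 2)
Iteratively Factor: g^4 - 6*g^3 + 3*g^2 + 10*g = (g)*(g^3 - 6*g^2 + 3*g + 10) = g*(g - 5)*(g^2 - g - 2) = g*(g - 5)*(g + 1)*(g - 2)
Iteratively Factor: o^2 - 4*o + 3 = (o - 3)*(o - 1)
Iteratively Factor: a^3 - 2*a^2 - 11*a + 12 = (a - 4)*(a^2 + 2*a - 3) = (a - 4)*(a - 1)*(a + 3)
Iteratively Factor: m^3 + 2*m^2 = (m)*(m^2 + 2*m) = m^2*(m + 2)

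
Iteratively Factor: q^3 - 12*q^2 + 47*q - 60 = (q - 4)*(q^2 - 8*q + 15) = (q - 4)*(q - 3)*(q - 5)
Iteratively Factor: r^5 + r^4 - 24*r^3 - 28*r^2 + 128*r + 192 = (r - 3)*(r^4 + 4*r^3 - 12*r^2 - 64*r - 64) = (r - 3)*(r + 2)*(r^3 + 2*r^2 - 16*r - 32) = (r - 3)*(r + 2)^2*(r^2 - 16) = (r - 4)*(r - 3)*(r + 2)^2*(r + 4)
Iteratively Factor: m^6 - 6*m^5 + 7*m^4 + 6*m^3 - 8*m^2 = (m)*(m^5 - 6*m^4 + 7*m^3 + 6*m^2 - 8*m) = m^2*(m^4 - 6*m^3 + 7*m^2 + 6*m - 8) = m^2*(m - 1)*(m^3 - 5*m^2 + 2*m + 8) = m^2*(m - 4)*(m - 1)*(m^2 - m - 2) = m^2*(m - 4)*(m - 2)*(m - 1)*(m + 1)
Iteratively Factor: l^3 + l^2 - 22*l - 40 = (l + 4)*(l^2 - 3*l - 10) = (l + 2)*(l + 4)*(l - 5)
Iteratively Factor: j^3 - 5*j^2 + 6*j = (j - 2)*(j^2 - 3*j) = j*(j - 2)*(j - 3)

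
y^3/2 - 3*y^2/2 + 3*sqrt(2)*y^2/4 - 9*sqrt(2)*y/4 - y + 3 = (y/2 + sqrt(2))*(y - 3)*(y - sqrt(2)/2)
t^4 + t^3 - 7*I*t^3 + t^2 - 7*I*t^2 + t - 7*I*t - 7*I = (t + 1)*(t - 7*I)*(t - I)*(t + I)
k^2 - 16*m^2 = (k - 4*m)*(k + 4*m)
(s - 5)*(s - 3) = s^2 - 8*s + 15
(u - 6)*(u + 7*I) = u^2 - 6*u + 7*I*u - 42*I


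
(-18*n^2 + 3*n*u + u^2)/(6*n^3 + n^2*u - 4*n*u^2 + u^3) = (6*n + u)/(-2*n^2 - n*u + u^2)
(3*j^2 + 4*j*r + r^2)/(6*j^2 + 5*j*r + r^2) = (j + r)/(2*j + r)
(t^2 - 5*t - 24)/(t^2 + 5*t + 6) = (t - 8)/(t + 2)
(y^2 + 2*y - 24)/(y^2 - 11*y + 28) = (y + 6)/(y - 7)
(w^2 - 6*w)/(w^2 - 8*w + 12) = w/(w - 2)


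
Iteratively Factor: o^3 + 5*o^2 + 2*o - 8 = (o + 2)*(o^2 + 3*o - 4) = (o - 1)*(o + 2)*(o + 4)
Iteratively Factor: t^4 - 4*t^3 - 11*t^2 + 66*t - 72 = (t + 4)*(t^3 - 8*t^2 + 21*t - 18) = (t - 3)*(t + 4)*(t^2 - 5*t + 6) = (t - 3)*(t - 2)*(t + 4)*(t - 3)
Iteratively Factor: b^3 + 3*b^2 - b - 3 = (b - 1)*(b^2 + 4*b + 3) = (b - 1)*(b + 1)*(b + 3)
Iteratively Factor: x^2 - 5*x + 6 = (x - 2)*(x - 3)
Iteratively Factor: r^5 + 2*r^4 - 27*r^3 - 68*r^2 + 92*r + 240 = (r + 4)*(r^4 - 2*r^3 - 19*r^2 + 8*r + 60) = (r + 2)*(r + 4)*(r^3 - 4*r^2 - 11*r + 30) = (r - 2)*(r + 2)*(r + 4)*(r^2 - 2*r - 15) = (r - 2)*(r + 2)*(r + 3)*(r + 4)*(r - 5)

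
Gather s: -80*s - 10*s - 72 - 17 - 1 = -90*s - 90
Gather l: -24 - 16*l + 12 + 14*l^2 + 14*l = 14*l^2 - 2*l - 12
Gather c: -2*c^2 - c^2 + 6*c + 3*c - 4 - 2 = -3*c^2 + 9*c - 6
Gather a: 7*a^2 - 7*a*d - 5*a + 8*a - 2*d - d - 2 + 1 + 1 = 7*a^2 + a*(3 - 7*d) - 3*d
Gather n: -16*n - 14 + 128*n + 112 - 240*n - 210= -128*n - 112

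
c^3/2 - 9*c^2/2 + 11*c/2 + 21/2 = (c/2 + 1/2)*(c - 7)*(c - 3)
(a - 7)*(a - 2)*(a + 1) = a^3 - 8*a^2 + 5*a + 14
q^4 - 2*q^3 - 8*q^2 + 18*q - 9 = (q - 3)*(q - 1)^2*(q + 3)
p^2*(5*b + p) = 5*b*p^2 + p^3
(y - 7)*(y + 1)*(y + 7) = y^3 + y^2 - 49*y - 49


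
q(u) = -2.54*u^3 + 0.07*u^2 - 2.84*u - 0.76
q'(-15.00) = -1719.44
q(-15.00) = 8630.09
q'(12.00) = -1098.44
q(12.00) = -4413.88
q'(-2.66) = -57.13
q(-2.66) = 55.10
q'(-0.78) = -7.59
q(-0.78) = 2.70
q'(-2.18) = -39.36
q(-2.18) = 32.08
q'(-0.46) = -4.52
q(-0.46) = 0.81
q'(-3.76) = -111.09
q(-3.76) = 145.93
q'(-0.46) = -4.52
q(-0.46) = 0.81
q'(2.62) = -54.78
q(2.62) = -53.40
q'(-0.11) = -2.95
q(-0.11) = -0.44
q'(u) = -7.62*u^2 + 0.14*u - 2.84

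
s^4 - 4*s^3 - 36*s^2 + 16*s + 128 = (s - 8)*(s - 2)*(s + 2)*(s + 4)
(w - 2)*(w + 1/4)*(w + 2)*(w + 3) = w^4 + 13*w^3/4 - 13*w^2/4 - 13*w - 3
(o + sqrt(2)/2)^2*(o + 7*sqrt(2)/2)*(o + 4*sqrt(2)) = o^4 + 17*sqrt(2)*o^3/2 + 87*o^2/2 + 127*sqrt(2)*o/4 + 14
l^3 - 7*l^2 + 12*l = l*(l - 4)*(l - 3)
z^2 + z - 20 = (z - 4)*(z + 5)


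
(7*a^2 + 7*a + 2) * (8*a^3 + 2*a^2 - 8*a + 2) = 56*a^5 + 70*a^4 - 26*a^3 - 38*a^2 - 2*a + 4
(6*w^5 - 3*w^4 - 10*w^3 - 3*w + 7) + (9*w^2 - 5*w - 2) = 6*w^5 - 3*w^4 - 10*w^3 + 9*w^2 - 8*w + 5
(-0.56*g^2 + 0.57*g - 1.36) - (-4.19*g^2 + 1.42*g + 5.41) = 3.63*g^2 - 0.85*g - 6.77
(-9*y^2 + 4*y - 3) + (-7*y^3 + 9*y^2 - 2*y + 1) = -7*y^3 + 2*y - 2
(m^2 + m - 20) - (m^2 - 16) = m - 4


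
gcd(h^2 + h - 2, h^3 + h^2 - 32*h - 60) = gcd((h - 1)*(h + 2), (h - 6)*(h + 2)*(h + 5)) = h + 2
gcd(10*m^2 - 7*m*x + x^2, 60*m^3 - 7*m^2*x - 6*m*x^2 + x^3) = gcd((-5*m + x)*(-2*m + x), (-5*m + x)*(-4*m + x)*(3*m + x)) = -5*m + x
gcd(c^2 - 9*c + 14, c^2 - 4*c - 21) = c - 7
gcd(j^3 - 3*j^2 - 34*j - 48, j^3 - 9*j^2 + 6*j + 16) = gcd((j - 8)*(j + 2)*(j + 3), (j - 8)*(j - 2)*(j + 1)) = j - 8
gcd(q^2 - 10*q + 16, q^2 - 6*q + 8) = q - 2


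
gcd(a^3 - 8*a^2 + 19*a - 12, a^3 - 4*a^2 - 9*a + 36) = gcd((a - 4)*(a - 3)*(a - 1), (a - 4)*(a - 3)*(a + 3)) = a^2 - 7*a + 12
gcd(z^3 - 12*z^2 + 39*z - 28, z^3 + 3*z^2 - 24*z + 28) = 1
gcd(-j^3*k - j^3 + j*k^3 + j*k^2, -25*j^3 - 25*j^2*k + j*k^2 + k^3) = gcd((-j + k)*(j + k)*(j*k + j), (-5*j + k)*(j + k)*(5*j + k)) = j + k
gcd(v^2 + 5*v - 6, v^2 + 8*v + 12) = v + 6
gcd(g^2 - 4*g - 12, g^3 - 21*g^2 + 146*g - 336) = g - 6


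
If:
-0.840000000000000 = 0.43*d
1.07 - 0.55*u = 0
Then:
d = -1.95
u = 1.95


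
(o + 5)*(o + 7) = o^2 + 12*o + 35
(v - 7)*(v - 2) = v^2 - 9*v + 14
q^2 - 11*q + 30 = (q - 6)*(q - 5)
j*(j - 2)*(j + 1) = j^3 - j^2 - 2*j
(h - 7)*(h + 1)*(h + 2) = h^3 - 4*h^2 - 19*h - 14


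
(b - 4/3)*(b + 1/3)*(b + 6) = b^3 + 5*b^2 - 58*b/9 - 8/3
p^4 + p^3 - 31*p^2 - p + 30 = (p - 5)*(p - 1)*(p + 1)*(p + 6)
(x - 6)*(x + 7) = x^2 + x - 42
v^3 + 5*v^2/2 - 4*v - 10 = (v - 2)*(v + 2)*(v + 5/2)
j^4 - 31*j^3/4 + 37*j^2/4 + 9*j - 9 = (j - 6)*(j - 2)*(j - 3/4)*(j + 1)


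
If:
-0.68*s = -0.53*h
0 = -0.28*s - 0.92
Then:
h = -4.22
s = -3.29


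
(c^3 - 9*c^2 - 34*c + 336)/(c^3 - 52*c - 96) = (c - 7)/(c + 2)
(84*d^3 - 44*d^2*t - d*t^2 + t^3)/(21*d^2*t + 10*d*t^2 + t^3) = (12*d^2 - 8*d*t + t^2)/(t*(3*d + t))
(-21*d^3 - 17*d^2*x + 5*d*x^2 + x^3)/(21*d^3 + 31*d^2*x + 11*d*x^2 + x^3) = (-3*d + x)/(3*d + x)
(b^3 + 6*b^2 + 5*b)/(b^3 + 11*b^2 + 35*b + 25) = b/(b + 5)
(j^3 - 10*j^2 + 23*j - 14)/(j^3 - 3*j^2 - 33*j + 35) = (j - 2)/(j + 5)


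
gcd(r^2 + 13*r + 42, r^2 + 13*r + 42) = r^2 + 13*r + 42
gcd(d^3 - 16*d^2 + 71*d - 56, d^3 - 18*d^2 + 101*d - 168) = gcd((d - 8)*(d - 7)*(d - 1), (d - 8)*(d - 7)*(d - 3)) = d^2 - 15*d + 56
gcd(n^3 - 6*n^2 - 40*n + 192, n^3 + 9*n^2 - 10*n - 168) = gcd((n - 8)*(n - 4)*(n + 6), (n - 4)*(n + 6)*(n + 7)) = n^2 + 2*n - 24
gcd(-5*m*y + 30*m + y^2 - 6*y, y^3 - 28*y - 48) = y - 6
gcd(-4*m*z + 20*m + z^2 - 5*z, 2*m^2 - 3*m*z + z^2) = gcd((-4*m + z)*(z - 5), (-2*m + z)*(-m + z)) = 1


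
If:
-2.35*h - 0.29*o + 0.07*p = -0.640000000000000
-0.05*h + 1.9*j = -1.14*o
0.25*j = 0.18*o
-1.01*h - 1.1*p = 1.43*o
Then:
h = 0.26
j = 0.00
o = 0.01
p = -0.25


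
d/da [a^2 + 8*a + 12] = 2*a + 8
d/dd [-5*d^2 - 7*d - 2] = -10*d - 7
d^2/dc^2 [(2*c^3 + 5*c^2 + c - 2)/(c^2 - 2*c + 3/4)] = 280/(8*c^3 - 36*c^2 + 54*c - 27)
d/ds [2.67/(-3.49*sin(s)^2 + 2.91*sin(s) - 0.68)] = (18.6366*sin(s) - 7.7697)*cos(s)/(3.49*sin(s)^2 - 2.91*sin(s) + 0.68)^2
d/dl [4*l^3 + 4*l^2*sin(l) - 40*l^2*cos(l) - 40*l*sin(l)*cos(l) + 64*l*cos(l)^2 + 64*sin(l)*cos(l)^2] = 40*l^2*sin(l) + 4*l^2*cos(l) + 12*l^2 + 8*l*sin(l) - 64*l*sin(2*l) - 80*l*cos(l) - 40*l*cos(2*l) - 20*sin(2*l) + 16*cos(l) + 32*cos(2*l) + 48*cos(3*l) + 32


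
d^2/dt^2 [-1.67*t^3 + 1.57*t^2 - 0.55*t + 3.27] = 3.14 - 10.02*t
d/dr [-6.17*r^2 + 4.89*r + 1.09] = 4.89 - 12.34*r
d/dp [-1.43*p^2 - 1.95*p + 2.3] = -2.86*p - 1.95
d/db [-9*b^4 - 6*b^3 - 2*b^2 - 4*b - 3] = -36*b^3 - 18*b^2 - 4*b - 4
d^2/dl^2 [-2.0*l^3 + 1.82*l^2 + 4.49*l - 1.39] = 3.64 - 12.0*l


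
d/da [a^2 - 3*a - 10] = 2*a - 3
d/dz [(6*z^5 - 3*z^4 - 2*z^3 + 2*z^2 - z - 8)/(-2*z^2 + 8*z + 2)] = (-18*z^6 + 102*z^5 - 4*z^4 - 28*z^3 + z^2 - 12*z + 31)/(2*(z^4 - 8*z^3 + 14*z^2 + 8*z + 1))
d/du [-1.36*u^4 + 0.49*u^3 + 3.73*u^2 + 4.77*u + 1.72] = -5.44*u^3 + 1.47*u^2 + 7.46*u + 4.77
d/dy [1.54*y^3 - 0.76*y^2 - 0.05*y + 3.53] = 4.62*y^2 - 1.52*y - 0.05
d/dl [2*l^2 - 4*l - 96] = 4*l - 4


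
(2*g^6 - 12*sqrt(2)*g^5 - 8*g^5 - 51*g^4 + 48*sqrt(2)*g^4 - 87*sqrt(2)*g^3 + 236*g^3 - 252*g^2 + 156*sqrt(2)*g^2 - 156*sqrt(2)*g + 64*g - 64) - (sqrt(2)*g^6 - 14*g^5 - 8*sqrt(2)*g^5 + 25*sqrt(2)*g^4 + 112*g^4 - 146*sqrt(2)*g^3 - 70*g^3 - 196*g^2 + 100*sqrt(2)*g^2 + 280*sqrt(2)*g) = -sqrt(2)*g^6 + 2*g^6 - 4*sqrt(2)*g^5 + 6*g^5 - 163*g^4 + 23*sqrt(2)*g^4 + 59*sqrt(2)*g^3 + 306*g^3 - 56*g^2 + 56*sqrt(2)*g^2 - 436*sqrt(2)*g + 64*g - 64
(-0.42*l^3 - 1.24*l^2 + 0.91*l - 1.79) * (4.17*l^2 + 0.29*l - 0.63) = -1.7514*l^5 - 5.2926*l^4 + 3.6997*l^3 - 6.4192*l^2 - 1.0924*l + 1.1277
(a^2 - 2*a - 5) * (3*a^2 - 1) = 3*a^4 - 6*a^3 - 16*a^2 + 2*a + 5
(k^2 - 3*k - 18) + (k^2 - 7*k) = 2*k^2 - 10*k - 18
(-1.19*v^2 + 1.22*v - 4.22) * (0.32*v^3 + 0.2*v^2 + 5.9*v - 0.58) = -0.3808*v^5 + 0.1524*v^4 - 8.1274*v^3 + 7.0442*v^2 - 25.6056*v + 2.4476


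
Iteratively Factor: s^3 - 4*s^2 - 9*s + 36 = (s + 3)*(s^2 - 7*s + 12) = (s - 4)*(s + 3)*(s - 3)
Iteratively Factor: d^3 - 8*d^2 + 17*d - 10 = (d - 2)*(d^2 - 6*d + 5) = (d - 2)*(d - 1)*(d - 5)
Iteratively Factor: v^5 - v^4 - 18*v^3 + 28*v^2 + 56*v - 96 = (v - 3)*(v^4 + 2*v^3 - 12*v^2 - 8*v + 32) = (v - 3)*(v + 2)*(v^3 - 12*v + 16) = (v - 3)*(v - 2)*(v + 2)*(v^2 + 2*v - 8) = (v - 3)*(v - 2)^2*(v + 2)*(v + 4)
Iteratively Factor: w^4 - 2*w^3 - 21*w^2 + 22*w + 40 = (w - 2)*(w^3 - 21*w - 20) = (w - 5)*(w - 2)*(w^2 + 5*w + 4) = (w - 5)*(w - 2)*(w + 1)*(w + 4)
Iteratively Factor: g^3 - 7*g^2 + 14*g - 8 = (g - 2)*(g^2 - 5*g + 4) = (g - 2)*(g - 1)*(g - 4)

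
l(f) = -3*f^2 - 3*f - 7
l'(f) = -6*f - 3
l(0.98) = -12.82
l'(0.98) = -8.88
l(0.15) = -7.52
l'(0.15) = -3.90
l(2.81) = -39.12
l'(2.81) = -19.86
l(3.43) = -52.58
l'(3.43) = -23.58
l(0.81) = -11.40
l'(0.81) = -7.86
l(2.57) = -34.52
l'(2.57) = -18.42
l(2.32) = -30.11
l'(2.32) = -16.92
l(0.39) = -8.63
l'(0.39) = -5.34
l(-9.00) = -223.00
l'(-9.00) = 51.00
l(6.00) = -133.00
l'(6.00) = -39.00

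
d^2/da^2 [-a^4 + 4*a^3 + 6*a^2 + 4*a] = -12*a^2 + 24*a + 12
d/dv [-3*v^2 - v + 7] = -6*v - 1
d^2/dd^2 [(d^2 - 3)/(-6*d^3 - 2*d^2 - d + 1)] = 4*(-18*d^6 + 333*d^4 + 124*d^3 + 42*d^2 + 36*d + 4)/(216*d^9 + 216*d^8 + 180*d^7 - 28*d^6 - 42*d^5 - 42*d^4 + 7*d^3 + 3*d^2 + 3*d - 1)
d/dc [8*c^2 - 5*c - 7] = 16*c - 5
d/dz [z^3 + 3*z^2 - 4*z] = 3*z^2 + 6*z - 4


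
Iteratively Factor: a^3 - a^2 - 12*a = (a)*(a^2 - a - 12) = a*(a + 3)*(a - 4)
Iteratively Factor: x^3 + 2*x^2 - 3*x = (x)*(x^2 + 2*x - 3) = x*(x + 3)*(x - 1)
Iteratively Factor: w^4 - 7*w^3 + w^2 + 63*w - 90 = (w + 3)*(w^3 - 10*w^2 + 31*w - 30) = (w - 5)*(w + 3)*(w^2 - 5*w + 6) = (w - 5)*(w - 3)*(w + 3)*(w - 2)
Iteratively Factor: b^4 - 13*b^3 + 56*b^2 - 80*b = (b - 5)*(b^3 - 8*b^2 + 16*b) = (b - 5)*(b - 4)*(b^2 - 4*b) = b*(b - 5)*(b - 4)*(b - 4)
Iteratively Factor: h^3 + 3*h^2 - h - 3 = (h - 1)*(h^2 + 4*h + 3) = (h - 1)*(h + 1)*(h + 3)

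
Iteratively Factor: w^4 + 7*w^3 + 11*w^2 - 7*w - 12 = (w - 1)*(w^3 + 8*w^2 + 19*w + 12) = (w - 1)*(w + 3)*(w^2 + 5*w + 4) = (w - 1)*(w + 1)*(w + 3)*(w + 4)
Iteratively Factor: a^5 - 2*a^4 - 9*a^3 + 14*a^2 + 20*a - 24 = (a - 3)*(a^4 + a^3 - 6*a^2 - 4*a + 8) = (a - 3)*(a - 1)*(a^3 + 2*a^2 - 4*a - 8) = (a - 3)*(a - 1)*(a + 2)*(a^2 - 4) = (a - 3)*(a - 1)*(a + 2)^2*(a - 2)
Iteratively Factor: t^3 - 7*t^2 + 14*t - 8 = (t - 2)*(t^2 - 5*t + 4) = (t - 2)*(t - 1)*(t - 4)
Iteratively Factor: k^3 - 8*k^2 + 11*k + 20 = (k - 4)*(k^2 - 4*k - 5) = (k - 5)*(k - 4)*(k + 1)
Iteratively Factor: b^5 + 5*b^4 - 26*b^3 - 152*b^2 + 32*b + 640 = (b - 5)*(b^4 + 10*b^3 + 24*b^2 - 32*b - 128) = (b - 5)*(b + 4)*(b^3 + 6*b^2 - 32) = (b - 5)*(b - 2)*(b + 4)*(b^2 + 8*b + 16) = (b - 5)*(b - 2)*(b + 4)^2*(b + 4)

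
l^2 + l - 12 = (l - 3)*(l + 4)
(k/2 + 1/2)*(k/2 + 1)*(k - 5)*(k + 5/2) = k^4/4 + k^3/8 - 9*k^2/2 - 85*k/8 - 25/4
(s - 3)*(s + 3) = s^2 - 9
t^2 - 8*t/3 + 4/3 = (t - 2)*(t - 2/3)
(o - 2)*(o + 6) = o^2 + 4*o - 12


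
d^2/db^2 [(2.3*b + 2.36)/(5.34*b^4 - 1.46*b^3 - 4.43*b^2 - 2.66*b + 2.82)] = (787.03056*b^7 + 1059.0288*b^6 - 849.0246*b^5 - 659.272104*b^4 - 510.160228*b^3 + 20.0498640000001*b^2 + 397.55604*b + 126.867424)/(152.273304*b^12 - 124.898328*b^11 - 344.824092*b^10 - 23.438312*b^9 + 651.734454*b^8 + 142.670634*b^7 - 459.042851*b^6 - 318.501102*b^5 + 265.09989*b^4 + 145.729288*b^3 - 45.82782*b^2 - 63.460152*b + 22.425768)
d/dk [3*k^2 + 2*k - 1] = 6*k + 2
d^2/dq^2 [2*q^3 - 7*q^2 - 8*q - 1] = 12*q - 14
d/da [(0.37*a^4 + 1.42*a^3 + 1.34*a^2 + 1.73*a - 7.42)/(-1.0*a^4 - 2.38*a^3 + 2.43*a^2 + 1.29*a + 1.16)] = (0.539400000000001*a^6 + 4.4782*a^5 + 13.2617*a^4 - 16.0648*a^3 - 50.5125*a^2 + 39.17*a + 11.5786)/(1.0*a^8 + 4.76*a^7 + 0.804399999999999*a^6 - 14.1468*a^5 - 2.5555*a^4 + 0.747800000000002*a^3 + 7.3017*a^2 + 2.9928*a + 1.3456)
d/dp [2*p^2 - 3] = 4*p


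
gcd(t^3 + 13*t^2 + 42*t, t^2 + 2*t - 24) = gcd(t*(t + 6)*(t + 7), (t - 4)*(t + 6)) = t + 6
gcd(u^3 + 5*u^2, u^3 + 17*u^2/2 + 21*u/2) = u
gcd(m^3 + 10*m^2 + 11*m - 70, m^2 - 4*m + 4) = m - 2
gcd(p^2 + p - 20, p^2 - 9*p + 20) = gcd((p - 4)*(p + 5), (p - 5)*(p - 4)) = p - 4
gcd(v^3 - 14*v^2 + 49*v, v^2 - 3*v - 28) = v - 7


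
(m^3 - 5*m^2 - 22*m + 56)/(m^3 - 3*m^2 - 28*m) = (m - 2)/m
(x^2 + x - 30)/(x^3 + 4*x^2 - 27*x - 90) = 1/(x + 3)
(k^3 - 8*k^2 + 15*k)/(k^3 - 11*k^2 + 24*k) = (k - 5)/(k - 8)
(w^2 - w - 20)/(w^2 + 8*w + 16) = (w - 5)/(w + 4)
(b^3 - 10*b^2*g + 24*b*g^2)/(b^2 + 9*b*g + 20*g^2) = b*(b^2 - 10*b*g + 24*g^2)/(b^2 + 9*b*g + 20*g^2)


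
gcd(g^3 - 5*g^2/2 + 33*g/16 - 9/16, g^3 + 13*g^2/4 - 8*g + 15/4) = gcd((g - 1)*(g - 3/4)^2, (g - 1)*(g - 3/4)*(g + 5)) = g^2 - 7*g/4 + 3/4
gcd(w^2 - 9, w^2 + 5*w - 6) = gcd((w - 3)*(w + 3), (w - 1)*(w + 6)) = 1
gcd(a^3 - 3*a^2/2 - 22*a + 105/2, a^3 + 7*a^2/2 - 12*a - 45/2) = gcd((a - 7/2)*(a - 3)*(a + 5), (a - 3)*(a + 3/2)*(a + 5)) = a^2 + 2*a - 15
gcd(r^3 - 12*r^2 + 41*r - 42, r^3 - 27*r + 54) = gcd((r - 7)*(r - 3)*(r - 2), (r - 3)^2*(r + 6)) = r - 3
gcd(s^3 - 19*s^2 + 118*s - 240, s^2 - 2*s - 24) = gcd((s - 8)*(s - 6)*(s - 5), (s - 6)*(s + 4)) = s - 6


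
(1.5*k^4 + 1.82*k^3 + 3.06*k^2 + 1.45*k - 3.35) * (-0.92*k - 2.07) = -1.38*k^5 - 4.7794*k^4 - 6.5826*k^3 - 7.6682*k^2 + 0.0805000000000007*k + 6.9345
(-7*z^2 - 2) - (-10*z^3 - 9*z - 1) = 10*z^3 - 7*z^2 + 9*z - 1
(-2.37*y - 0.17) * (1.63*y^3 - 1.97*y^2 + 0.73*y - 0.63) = -3.8631*y^4 + 4.3918*y^3 - 1.3952*y^2 + 1.369*y + 0.1071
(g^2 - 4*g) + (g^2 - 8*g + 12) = 2*g^2 - 12*g + 12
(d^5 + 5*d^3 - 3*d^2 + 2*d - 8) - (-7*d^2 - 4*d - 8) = d^5 + 5*d^3 + 4*d^2 + 6*d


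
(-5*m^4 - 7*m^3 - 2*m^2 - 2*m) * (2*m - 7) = -10*m^5 + 21*m^4 + 45*m^3 + 10*m^2 + 14*m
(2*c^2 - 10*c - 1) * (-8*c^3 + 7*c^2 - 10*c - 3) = -16*c^5 + 94*c^4 - 82*c^3 + 87*c^2 + 40*c + 3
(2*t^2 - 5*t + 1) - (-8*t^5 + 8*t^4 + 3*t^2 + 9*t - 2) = 8*t^5 - 8*t^4 - t^2 - 14*t + 3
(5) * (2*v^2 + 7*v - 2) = 10*v^2 + 35*v - 10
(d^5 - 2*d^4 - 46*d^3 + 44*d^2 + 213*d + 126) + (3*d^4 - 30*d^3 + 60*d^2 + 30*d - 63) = d^5 + d^4 - 76*d^3 + 104*d^2 + 243*d + 63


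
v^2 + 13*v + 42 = (v + 6)*(v + 7)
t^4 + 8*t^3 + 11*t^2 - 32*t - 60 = (t - 2)*(t + 2)*(t + 3)*(t + 5)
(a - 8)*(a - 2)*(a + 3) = a^3 - 7*a^2 - 14*a + 48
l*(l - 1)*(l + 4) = l^3 + 3*l^2 - 4*l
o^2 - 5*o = o*(o - 5)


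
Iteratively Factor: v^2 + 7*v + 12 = (v + 4)*(v + 3)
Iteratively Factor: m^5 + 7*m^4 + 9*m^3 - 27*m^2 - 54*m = (m + 3)*(m^4 + 4*m^3 - 3*m^2 - 18*m) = (m - 2)*(m + 3)*(m^3 + 6*m^2 + 9*m) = m*(m - 2)*(m + 3)*(m^2 + 6*m + 9) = m*(m - 2)*(m + 3)^2*(m + 3)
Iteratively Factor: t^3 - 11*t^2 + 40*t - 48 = (t - 4)*(t^2 - 7*t + 12) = (t - 4)*(t - 3)*(t - 4)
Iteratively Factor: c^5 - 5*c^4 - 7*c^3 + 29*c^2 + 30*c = (c)*(c^4 - 5*c^3 - 7*c^2 + 29*c + 30) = c*(c + 1)*(c^3 - 6*c^2 - c + 30) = c*(c + 1)*(c + 2)*(c^2 - 8*c + 15) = c*(c - 5)*(c + 1)*(c + 2)*(c - 3)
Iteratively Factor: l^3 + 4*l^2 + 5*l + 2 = (l + 1)*(l^2 + 3*l + 2) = (l + 1)*(l + 2)*(l + 1)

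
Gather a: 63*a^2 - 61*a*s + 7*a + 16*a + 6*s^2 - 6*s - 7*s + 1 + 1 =63*a^2 + a*(23 - 61*s) + 6*s^2 - 13*s + 2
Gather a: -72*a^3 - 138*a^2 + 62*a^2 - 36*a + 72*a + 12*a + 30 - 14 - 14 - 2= -72*a^3 - 76*a^2 + 48*a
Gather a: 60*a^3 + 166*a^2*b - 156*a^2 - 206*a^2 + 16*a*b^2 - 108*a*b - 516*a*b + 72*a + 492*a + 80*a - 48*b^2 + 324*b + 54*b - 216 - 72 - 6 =60*a^3 + a^2*(166*b - 362) + a*(16*b^2 - 624*b + 644) - 48*b^2 + 378*b - 294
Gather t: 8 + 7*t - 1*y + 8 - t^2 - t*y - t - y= -t^2 + t*(6 - y) - 2*y + 16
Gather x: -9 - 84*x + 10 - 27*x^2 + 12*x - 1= -27*x^2 - 72*x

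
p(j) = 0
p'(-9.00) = 0.00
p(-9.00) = 0.00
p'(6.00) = 0.00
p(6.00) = 0.00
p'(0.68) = 0.00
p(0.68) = 0.00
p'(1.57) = 0.00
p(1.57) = 0.00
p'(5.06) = 0.00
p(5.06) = 0.00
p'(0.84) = 0.00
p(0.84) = 0.00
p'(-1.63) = 0.00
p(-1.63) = 0.00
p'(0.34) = 0.00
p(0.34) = 0.00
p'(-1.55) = 0.00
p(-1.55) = 0.00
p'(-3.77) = 0.00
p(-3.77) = 0.00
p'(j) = 0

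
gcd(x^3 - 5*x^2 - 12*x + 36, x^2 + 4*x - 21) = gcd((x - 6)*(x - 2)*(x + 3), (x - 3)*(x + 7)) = 1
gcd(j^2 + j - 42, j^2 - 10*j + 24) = j - 6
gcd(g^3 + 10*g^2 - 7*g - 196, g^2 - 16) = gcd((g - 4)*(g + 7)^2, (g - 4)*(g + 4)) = g - 4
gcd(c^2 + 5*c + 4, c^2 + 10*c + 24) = c + 4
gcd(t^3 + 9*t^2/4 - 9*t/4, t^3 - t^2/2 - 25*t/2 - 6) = t + 3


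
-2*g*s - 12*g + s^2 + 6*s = (-2*g + s)*(s + 6)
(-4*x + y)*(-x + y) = 4*x^2 - 5*x*y + y^2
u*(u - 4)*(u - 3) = u^3 - 7*u^2 + 12*u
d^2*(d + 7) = d^3 + 7*d^2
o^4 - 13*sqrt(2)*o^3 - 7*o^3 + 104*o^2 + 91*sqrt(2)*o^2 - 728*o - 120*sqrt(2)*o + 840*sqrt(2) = (o - 7)*(o - 6*sqrt(2))*(o - 5*sqrt(2))*(o - 2*sqrt(2))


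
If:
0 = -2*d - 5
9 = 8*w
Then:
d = -5/2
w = 9/8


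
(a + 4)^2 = a^2 + 8*a + 16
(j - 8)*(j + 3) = j^2 - 5*j - 24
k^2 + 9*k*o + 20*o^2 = (k + 4*o)*(k + 5*o)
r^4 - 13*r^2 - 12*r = r*(r - 4)*(r + 1)*(r + 3)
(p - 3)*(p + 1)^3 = p^4 - 6*p^2 - 8*p - 3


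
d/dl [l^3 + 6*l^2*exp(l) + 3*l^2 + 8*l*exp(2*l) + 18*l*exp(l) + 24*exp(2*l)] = 6*l^2*exp(l) + 3*l^2 + 16*l*exp(2*l) + 30*l*exp(l) + 6*l + 56*exp(2*l) + 18*exp(l)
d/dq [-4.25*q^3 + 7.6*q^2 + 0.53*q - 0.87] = -12.75*q^2 + 15.2*q + 0.53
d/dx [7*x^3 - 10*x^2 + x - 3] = 21*x^2 - 20*x + 1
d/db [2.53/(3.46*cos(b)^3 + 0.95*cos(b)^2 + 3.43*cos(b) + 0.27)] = (26.2614*cos(b)^2 + 4.807*cos(b) + 8.6779)*sin(b)/(3.46*cos(b)^3 + 0.95*cos(b)^2 + 3.43*cos(b) + 0.27)^2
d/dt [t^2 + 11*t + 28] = 2*t + 11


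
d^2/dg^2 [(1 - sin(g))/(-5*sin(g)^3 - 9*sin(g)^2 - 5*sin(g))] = (-100*sin(g)^4 + 90*sin(g)^3 + 664*sin(g)^2 + 389*sin(g) - 473 - 611/sin(g) - 270/sin(g)^2 - 50/sin(g)^3)/(5*sin(g)^2 + 9*sin(g) + 5)^3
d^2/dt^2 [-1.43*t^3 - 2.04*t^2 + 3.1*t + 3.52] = -8.58*t - 4.08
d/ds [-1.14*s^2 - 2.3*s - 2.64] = -2.28*s - 2.3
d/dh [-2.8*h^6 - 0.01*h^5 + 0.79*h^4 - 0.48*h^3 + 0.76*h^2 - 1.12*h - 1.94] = -16.8*h^5 - 0.05*h^4 + 3.16*h^3 - 1.44*h^2 + 1.52*h - 1.12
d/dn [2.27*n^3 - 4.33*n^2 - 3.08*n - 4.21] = 6.81*n^2 - 8.66*n - 3.08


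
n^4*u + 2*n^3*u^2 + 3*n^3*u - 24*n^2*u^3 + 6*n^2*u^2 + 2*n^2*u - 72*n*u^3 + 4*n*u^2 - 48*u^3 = (n + 2)*(n - 4*u)*(n + 6*u)*(n*u + u)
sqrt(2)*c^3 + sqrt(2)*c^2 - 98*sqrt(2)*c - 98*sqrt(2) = (c - 7*sqrt(2))*(c + 7*sqrt(2))*(sqrt(2)*c + sqrt(2))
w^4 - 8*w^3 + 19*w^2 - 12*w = w*(w - 4)*(w - 3)*(w - 1)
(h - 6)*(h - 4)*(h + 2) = h^3 - 8*h^2 + 4*h + 48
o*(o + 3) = o^2 + 3*o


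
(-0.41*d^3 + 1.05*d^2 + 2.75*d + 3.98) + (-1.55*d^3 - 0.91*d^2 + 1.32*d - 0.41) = -1.96*d^3 + 0.14*d^2 + 4.07*d + 3.57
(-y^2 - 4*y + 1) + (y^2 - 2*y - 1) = -6*y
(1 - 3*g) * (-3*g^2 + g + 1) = 9*g^3 - 6*g^2 - 2*g + 1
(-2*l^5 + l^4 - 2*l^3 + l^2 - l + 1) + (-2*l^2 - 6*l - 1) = -2*l^5 + l^4 - 2*l^3 - l^2 - 7*l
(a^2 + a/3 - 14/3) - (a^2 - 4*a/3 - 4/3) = 5*a/3 - 10/3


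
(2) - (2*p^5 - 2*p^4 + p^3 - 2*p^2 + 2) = -2*p^5 + 2*p^4 - p^3 + 2*p^2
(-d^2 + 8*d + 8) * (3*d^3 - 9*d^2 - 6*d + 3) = -3*d^5 + 33*d^4 - 42*d^3 - 123*d^2 - 24*d + 24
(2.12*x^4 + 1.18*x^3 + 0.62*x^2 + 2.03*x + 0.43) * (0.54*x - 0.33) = 1.1448*x^5 - 0.0624000000000001*x^4 - 0.0546*x^3 + 0.8916*x^2 - 0.4377*x - 0.1419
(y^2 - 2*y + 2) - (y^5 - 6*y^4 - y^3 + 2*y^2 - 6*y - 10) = -y^5 + 6*y^4 + y^3 - y^2 + 4*y + 12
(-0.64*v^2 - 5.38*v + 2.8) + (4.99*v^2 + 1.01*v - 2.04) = 4.35*v^2 - 4.37*v + 0.76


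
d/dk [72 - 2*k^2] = -4*k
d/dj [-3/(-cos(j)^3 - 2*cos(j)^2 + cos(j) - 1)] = 3*(3*cos(j)^2 + 4*cos(j) - 1)*sin(j)/(sin(j)^2*cos(j) + 2*sin(j)^2 - 3)^2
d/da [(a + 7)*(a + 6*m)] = 2*a + 6*m + 7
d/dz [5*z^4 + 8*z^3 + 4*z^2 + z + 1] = 20*z^3 + 24*z^2 + 8*z + 1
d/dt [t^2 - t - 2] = 2*t - 1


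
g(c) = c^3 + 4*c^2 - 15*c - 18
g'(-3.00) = -12.00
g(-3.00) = 36.00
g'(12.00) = 513.00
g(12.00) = 2106.00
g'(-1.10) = -20.17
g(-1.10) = 2.01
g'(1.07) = -3.01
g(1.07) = -28.25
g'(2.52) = 24.21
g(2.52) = -14.40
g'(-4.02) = 1.32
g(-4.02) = 41.98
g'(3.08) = 38.10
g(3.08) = 2.96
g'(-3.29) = -8.85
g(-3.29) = 39.04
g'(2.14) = 15.86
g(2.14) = -21.98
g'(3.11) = 38.90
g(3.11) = 4.12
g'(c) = 3*c^2 + 8*c - 15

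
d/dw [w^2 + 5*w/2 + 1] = 2*w + 5/2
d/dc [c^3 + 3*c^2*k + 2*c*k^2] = 3*c^2 + 6*c*k + 2*k^2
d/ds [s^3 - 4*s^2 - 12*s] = 3*s^2 - 8*s - 12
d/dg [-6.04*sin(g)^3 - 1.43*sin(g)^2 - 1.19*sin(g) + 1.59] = (-2.86*sin(g) + 9.06*cos(2*g) - 10.25)*cos(g)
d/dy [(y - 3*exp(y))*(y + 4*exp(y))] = y*exp(y) + 2*y - 24*exp(2*y) + exp(y)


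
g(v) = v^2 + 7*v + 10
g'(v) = 2*v + 7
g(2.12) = 29.33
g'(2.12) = 11.24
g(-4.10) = -1.89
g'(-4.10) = -1.20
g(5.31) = 75.37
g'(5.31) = 17.62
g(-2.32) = -0.86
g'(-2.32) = 2.36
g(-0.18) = 8.77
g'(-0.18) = 6.64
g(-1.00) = 4.00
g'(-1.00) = 5.00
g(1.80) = 25.84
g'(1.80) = 10.60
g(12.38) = 249.92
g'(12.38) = 31.76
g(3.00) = 40.00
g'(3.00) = 13.00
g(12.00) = 238.00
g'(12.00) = 31.00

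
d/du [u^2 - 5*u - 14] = 2*u - 5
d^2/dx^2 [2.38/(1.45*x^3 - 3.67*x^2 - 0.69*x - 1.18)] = ((17.4692 - 20.706*x)*(-1.45*x^3 + 3.67*x^2 + 0.69*x + 1.18) - 2.38*(-8.7*x^2 + 14.68*x + 1.38)*(-4.35*x^2 + 7.34*x + 0.69))/(-1.45*x^3 + 3.67*x^2 + 0.69*x + 1.18)^3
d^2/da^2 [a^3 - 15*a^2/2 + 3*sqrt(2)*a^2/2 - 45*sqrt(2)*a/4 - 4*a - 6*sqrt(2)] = 6*a - 15 + 3*sqrt(2)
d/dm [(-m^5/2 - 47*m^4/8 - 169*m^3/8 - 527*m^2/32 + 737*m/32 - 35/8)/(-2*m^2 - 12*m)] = (48*m^6 + 760*m^5 + 4060*m^4 + 8112*m^3 + 3899*m^2 - 280*m - 840)/(64*m^2*(m^2 + 12*m + 36))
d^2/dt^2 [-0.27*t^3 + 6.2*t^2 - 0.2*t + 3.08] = 12.4 - 1.62*t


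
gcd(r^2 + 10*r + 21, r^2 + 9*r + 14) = r + 7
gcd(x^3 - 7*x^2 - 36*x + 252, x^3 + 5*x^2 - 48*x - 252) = x^2 - x - 42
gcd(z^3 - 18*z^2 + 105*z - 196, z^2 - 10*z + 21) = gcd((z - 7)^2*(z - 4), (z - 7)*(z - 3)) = z - 7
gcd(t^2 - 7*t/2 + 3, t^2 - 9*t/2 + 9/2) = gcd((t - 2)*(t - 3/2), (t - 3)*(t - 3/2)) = t - 3/2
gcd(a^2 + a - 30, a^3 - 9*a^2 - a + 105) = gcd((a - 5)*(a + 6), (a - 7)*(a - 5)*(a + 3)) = a - 5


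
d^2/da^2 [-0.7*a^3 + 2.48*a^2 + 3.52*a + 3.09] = 4.96 - 4.2*a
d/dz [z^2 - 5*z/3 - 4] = 2*z - 5/3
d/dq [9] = 0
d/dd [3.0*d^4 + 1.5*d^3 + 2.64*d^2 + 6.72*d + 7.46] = 12.0*d^3 + 4.5*d^2 + 5.28*d + 6.72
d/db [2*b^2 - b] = 4*b - 1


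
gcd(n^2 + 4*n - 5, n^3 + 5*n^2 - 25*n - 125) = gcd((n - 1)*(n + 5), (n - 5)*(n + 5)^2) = n + 5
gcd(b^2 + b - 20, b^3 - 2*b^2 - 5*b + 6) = 1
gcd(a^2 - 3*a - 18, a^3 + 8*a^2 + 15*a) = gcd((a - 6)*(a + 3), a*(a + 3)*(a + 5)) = a + 3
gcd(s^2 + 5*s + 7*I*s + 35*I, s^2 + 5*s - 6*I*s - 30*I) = s + 5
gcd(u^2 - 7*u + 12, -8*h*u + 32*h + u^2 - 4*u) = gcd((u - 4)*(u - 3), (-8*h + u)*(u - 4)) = u - 4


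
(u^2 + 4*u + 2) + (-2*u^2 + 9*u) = -u^2 + 13*u + 2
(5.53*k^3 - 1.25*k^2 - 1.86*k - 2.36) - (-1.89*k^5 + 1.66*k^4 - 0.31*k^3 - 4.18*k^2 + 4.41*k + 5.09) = 1.89*k^5 - 1.66*k^4 + 5.84*k^3 + 2.93*k^2 - 6.27*k - 7.45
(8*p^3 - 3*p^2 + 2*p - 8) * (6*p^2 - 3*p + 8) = 48*p^5 - 42*p^4 + 85*p^3 - 78*p^2 + 40*p - 64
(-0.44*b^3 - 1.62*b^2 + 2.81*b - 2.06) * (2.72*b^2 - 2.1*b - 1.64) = -1.1968*b^5 - 3.4824*b^4 + 11.7668*b^3 - 8.8474*b^2 - 0.282399999999999*b + 3.3784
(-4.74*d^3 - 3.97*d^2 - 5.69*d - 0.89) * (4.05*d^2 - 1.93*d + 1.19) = -19.197*d^5 - 6.9303*d^4 - 21.023*d^3 + 2.6529*d^2 - 5.0534*d - 1.0591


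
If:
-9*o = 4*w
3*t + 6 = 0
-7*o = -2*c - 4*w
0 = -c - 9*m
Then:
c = -32*w/9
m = 32*w/81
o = -4*w/9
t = -2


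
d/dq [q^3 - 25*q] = 3*q^2 - 25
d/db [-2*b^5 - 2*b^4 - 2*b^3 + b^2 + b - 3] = -10*b^4 - 8*b^3 - 6*b^2 + 2*b + 1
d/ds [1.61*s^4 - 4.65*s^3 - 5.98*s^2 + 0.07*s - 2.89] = 6.44*s^3 - 13.95*s^2 - 11.96*s + 0.07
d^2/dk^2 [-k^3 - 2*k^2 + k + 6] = -6*k - 4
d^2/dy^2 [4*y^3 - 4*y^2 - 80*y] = 24*y - 8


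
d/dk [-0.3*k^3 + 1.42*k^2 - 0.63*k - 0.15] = -0.9*k^2 + 2.84*k - 0.63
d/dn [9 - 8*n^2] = -16*n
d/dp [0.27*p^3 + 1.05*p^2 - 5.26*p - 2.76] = 0.81*p^2 + 2.1*p - 5.26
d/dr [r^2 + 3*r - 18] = 2*r + 3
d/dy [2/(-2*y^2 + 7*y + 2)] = 2*(4*y - 7)/(-2*y^2 + 7*y + 2)^2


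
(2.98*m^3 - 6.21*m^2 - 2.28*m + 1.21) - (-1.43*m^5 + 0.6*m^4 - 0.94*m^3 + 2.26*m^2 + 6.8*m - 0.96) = 1.43*m^5 - 0.6*m^4 + 3.92*m^3 - 8.47*m^2 - 9.08*m + 2.17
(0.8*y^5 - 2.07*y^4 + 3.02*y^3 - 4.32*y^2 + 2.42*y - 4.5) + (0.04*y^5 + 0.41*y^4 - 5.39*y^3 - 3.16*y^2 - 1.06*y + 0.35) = 0.84*y^5 - 1.66*y^4 - 2.37*y^3 - 7.48*y^2 + 1.36*y - 4.15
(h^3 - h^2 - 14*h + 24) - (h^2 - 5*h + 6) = h^3 - 2*h^2 - 9*h + 18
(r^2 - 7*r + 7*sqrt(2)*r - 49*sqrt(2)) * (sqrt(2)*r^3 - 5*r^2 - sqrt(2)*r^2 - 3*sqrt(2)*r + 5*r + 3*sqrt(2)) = sqrt(2)*r^5 - 8*sqrt(2)*r^4 + 9*r^4 - 72*r^3 - 31*sqrt(2)*r^3 + 21*r^2 + 304*sqrt(2)*r^2 - 266*sqrt(2)*r + 336*r - 294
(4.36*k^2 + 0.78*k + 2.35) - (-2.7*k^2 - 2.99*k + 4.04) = 7.06*k^2 + 3.77*k - 1.69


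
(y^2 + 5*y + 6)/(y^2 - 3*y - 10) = (y + 3)/(y - 5)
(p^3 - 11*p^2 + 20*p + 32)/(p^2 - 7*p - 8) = p - 4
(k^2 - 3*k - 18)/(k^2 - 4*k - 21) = (k - 6)/(k - 7)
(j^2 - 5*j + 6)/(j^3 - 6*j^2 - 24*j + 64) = (j - 3)/(j^2 - 4*j - 32)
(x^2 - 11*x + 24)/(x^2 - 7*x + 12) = (x - 8)/(x - 4)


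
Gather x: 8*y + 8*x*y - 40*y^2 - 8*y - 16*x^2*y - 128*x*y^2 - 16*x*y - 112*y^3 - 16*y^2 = -16*x^2*y + x*(-128*y^2 - 8*y) - 112*y^3 - 56*y^2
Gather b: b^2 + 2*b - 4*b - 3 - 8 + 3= b^2 - 2*b - 8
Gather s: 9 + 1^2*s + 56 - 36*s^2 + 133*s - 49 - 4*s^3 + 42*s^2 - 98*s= -4*s^3 + 6*s^2 + 36*s + 16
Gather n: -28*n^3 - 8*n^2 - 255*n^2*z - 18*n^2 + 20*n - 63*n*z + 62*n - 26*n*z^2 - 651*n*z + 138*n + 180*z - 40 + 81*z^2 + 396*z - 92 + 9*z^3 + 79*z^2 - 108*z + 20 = -28*n^3 + n^2*(-255*z - 26) + n*(-26*z^2 - 714*z + 220) + 9*z^3 + 160*z^2 + 468*z - 112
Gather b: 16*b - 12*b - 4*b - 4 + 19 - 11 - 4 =0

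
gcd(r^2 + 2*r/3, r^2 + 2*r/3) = r^2 + 2*r/3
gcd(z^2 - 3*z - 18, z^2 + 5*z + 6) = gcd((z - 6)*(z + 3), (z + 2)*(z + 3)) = z + 3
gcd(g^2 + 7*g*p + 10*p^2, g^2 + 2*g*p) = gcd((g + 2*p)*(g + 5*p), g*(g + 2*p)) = g + 2*p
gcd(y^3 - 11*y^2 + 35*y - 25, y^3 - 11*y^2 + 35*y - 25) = y^3 - 11*y^2 + 35*y - 25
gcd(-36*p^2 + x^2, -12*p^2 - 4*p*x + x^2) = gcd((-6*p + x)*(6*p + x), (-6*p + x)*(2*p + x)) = -6*p + x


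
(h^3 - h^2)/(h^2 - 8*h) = h*(h - 1)/(h - 8)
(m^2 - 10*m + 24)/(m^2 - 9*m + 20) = (m - 6)/(m - 5)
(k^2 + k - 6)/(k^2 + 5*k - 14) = (k + 3)/(k + 7)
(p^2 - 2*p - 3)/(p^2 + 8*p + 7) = (p - 3)/(p + 7)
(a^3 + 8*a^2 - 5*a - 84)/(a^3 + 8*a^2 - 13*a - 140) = (a^2 + a - 12)/(a^2 + a - 20)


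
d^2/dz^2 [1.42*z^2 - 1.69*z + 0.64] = 2.84000000000000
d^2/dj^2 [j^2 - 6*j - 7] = 2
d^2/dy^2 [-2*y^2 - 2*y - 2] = -4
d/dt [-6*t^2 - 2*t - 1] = -12*t - 2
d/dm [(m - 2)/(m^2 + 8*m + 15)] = (m^2 + 8*m - 2*(m - 2)*(m + 4) + 15)/(m^2 + 8*m + 15)^2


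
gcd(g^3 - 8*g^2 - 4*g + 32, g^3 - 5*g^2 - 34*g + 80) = g^2 - 10*g + 16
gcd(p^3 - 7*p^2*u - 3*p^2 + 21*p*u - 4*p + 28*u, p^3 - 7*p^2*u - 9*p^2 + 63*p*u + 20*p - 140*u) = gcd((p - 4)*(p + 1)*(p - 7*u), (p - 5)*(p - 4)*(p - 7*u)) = p^2 - 7*p*u - 4*p + 28*u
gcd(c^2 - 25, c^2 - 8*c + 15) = c - 5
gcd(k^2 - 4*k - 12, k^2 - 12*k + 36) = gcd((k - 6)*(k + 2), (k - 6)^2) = k - 6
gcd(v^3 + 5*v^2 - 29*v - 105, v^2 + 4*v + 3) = v + 3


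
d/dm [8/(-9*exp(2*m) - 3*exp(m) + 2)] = (144*exp(m) + 24)*exp(m)/(9*exp(2*m) + 3*exp(m) - 2)^2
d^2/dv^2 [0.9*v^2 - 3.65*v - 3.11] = 1.80000000000000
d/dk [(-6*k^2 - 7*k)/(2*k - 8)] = (-3*k^2 + 24*k + 14)/(k^2 - 8*k + 16)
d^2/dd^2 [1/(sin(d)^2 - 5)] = 2*(-2*sin(d)^4 - 7*sin(d)^2 + 5)/(sin(d)^2 - 5)^3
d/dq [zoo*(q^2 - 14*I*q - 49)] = zoo*(q + 1)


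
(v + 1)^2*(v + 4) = v^3 + 6*v^2 + 9*v + 4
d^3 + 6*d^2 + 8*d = d*(d + 2)*(d + 4)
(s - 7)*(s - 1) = s^2 - 8*s + 7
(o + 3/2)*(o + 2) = o^2 + 7*o/2 + 3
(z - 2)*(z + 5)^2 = z^3 + 8*z^2 + 5*z - 50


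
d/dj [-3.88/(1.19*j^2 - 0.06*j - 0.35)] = (9.2344*j - 0.2328)/(-1.19*j^2 + 0.06*j + 0.35)^2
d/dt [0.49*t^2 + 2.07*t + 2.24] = 0.98*t + 2.07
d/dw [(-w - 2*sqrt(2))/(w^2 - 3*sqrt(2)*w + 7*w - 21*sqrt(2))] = (-w^2 - 7*w + 3*sqrt(2)*w + (w + 2*sqrt(2))*(2*w - 3*sqrt(2) + 7) + 21*sqrt(2))/(w^2 - 3*sqrt(2)*w + 7*w - 21*sqrt(2))^2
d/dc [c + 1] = 1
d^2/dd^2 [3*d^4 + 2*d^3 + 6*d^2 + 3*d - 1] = 36*d^2 + 12*d + 12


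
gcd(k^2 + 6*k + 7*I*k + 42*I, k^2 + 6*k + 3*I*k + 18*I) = k + 6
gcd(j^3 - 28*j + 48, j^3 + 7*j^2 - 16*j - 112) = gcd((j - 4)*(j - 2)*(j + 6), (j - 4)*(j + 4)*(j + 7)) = j - 4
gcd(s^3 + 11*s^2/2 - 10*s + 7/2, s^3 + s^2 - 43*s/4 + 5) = s - 1/2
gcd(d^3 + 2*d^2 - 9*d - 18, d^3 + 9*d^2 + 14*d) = d + 2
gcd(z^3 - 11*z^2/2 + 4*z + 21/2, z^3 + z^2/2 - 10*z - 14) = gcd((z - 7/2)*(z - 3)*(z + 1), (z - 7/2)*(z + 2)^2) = z - 7/2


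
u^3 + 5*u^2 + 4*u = u*(u + 1)*(u + 4)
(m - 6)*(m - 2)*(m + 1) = m^3 - 7*m^2 + 4*m + 12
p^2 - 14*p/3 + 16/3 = (p - 8/3)*(p - 2)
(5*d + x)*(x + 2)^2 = 5*d*x^2 + 20*d*x + 20*d + x^3 + 4*x^2 + 4*x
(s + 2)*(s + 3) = s^2 + 5*s + 6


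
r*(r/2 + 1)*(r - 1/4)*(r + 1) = r^4/2 + 11*r^3/8 + 5*r^2/8 - r/4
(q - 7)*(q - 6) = q^2 - 13*q + 42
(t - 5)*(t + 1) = t^2 - 4*t - 5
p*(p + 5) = p^2 + 5*p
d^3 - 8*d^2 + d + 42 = (d - 7)*(d - 3)*(d + 2)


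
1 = 1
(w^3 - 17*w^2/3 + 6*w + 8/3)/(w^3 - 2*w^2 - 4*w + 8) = (3*w^2 - 11*w - 4)/(3*(w^2 - 4))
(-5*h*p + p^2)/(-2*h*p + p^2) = (5*h - p)/(2*h - p)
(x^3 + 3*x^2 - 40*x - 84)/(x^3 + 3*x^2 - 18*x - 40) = (x^2 + x - 42)/(x^2 + x - 20)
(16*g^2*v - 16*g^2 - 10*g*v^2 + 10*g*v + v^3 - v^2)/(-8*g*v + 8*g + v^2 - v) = -2*g + v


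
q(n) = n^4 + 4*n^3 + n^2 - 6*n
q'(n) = 4*n^3 + 12*n^2 + 2*n - 6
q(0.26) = -1.42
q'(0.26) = -4.60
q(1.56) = 14.18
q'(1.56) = 41.51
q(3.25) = 239.94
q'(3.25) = 264.56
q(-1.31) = 3.53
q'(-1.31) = 2.98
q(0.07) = -0.41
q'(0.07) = -5.80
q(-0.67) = 3.47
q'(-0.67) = -3.16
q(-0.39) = 2.28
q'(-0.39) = -5.19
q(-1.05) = 3.99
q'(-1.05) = 0.50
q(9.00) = 9504.00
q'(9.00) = 3900.00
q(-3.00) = 0.00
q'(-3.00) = -12.00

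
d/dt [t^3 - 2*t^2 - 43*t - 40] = 3*t^2 - 4*t - 43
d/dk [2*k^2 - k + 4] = 4*k - 1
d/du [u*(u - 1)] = 2*u - 1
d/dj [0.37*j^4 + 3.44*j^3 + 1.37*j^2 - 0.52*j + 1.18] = 1.48*j^3 + 10.32*j^2 + 2.74*j - 0.52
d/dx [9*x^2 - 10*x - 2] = 18*x - 10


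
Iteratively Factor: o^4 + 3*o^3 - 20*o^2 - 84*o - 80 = (o + 4)*(o^3 - o^2 - 16*o - 20) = (o + 2)*(o + 4)*(o^2 - 3*o - 10) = (o - 5)*(o + 2)*(o + 4)*(o + 2)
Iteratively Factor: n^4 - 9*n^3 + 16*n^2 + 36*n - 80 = (n - 4)*(n^3 - 5*n^2 - 4*n + 20) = (n - 4)*(n + 2)*(n^2 - 7*n + 10) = (n - 5)*(n - 4)*(n + 2)*(n - 2)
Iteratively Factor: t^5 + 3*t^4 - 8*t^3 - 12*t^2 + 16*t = (t - 2)*(t^4 + 5*t^3 + 2*t^2 - 8*t) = (t - 2)*(t + 2)*(t^3 + 3*t^2 - 4*t) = t*(t - 2)*(t + 2)*(t^2 + 3*t - 4) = t*(t - 2)*(t - 1)*(t + 2)*(t + 4)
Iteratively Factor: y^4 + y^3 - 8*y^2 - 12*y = (y + 2)*(y^3 - y^2 - 6*y) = (y + 2)^2*(y^2 - 3*y) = y*(y + 2)^2*(y - 3)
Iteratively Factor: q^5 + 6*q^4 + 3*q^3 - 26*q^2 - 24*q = (q + 4)*(q^4 + 2*q^3 - 5*q^2 - 6*q) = (q + 3)*(q + 4)*(q^3 - q^2 - 2*q) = (q - 2)*(q + 3)*(q + 4)*(q^2 + q) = (q - 2)*(q + 1)*(q + 3)*(q + 4)*(q)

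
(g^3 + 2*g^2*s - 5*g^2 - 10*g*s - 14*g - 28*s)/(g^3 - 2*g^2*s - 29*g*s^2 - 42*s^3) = (-g^2 + 5*g + 14)/(-g^2 + 4*g*s + 21*s^2)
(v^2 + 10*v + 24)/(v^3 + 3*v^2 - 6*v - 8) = (v + 6)/(v^2 - v - 2)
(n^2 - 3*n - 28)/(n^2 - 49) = (n + 4)/(n + 7)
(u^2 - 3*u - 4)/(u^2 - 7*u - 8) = (u - 4)/(u - 8)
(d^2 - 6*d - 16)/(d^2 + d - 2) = (d - 8)/(d - 1)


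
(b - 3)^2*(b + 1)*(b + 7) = b^4 + 2*b^3 - 32*b^2 + 30*b + 63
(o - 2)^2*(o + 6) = o^3 + 2*o^2 - 20*o + 24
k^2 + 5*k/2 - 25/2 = (k - 5/2)*(k + 5)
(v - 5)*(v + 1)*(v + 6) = v^3 + 2*v^2 - 29*v - 30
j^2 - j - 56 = (j - 8)*(j + 7)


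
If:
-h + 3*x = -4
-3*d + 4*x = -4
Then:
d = 4*x/3 + 4/3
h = 3*x + 4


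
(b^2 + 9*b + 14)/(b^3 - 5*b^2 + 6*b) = (b^2 + 9*b + 14)/(b*(b^2 - 5*b + 6))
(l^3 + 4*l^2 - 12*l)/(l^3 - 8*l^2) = (l^2 + 4*l - 12)/(l*(l - 8))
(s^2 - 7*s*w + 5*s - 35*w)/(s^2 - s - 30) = (s - 7*w)/(s - 6)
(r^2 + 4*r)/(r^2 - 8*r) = (r + 4)/(r - 8)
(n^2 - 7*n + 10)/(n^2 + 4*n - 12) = (n - 5)/(n + 6)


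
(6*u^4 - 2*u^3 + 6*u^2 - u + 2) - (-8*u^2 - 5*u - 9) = 6*u^4 - 2*u^3 + 14*u^2 + 4*u + 11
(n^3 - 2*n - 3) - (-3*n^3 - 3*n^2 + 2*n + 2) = 4*n^3 + 3*n^2 - 4*n - 5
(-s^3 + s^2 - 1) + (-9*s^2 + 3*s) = -s^3 - 8*s^2 + 3*s - 1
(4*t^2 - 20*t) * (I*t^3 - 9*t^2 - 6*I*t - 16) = 4*I*t^5 - 36*t^4 - 20*I*t^4 + 180*t^3 - 24*I*t^3 - 64*t^2 + 120*I*t^2 + 320*t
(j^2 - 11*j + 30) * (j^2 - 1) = j^4 - 11*j^3 + 29*j^2 + 11*j - 30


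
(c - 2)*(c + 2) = c^2 - 4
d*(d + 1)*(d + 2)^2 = d^4 + 5*d^3 + 8*d^2 + 4*d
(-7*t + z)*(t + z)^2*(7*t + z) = -49*t^4 - 98*t^3*z - 48*t^2*z^2 + 2*t*z^3 + z^4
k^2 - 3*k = k*(k - 3)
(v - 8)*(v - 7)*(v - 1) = v^3 - 16*v^2 + 71*v - 56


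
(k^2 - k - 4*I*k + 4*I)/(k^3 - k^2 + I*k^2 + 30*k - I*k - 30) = (k - 4*I)/(k^2 + I*k + 30)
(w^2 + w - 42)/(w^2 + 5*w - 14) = (w - 6)/(w - 2)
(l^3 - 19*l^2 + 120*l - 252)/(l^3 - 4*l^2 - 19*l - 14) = (l^2 - 12*l + 36)/(l^2 + 3*l + 2)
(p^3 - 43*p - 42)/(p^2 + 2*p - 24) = (p^2 - 6*p - 7)/(p - 4)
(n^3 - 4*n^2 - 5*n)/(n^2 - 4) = n*(n^2 - 4*n - 5)/(n^2 - 4)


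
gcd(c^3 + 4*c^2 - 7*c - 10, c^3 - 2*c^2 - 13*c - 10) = c + 1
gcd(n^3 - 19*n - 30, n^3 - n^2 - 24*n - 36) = n^2 + 5*n + 6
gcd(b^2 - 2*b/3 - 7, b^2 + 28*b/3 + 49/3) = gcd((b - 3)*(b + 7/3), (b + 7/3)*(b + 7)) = b + 7/3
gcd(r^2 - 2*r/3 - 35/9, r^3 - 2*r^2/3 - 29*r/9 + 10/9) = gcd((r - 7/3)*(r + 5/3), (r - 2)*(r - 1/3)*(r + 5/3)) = r + 5/3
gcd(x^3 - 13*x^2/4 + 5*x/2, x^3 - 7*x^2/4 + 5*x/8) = x^2 - 5*x/4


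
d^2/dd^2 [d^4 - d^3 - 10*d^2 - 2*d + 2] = 12*d^2 - 6*d - 20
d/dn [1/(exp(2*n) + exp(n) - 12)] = (-2*exp(n) - 1)*exp(n)/(exp(2*n) + exp(n) - 12)^2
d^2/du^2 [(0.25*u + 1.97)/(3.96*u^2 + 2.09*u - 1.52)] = ((0.25*u + 1.97)*(7.92*u + 2.09)*(15.84*u + 4.18) - (5.94*u + 16.6474)*(3.96*u^2 + 2.09*u - 1.52))/(3.96*u^2 + 2.09*u - 1.52)^3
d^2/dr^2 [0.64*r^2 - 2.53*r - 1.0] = 1.28000000000000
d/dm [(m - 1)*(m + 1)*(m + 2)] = 3*m^2 + 4*m - 1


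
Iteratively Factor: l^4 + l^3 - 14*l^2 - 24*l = (l - 4)*(l^3 + 5*l^2 + 6*l) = l*(l - 4)*(l^2 + 5*l + 6) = l*(l - 4)*(l + 3)*(l + 2)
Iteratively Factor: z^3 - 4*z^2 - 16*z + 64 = (z - 4)*(z^2 - 16) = (z - 4)^2*(z + 4)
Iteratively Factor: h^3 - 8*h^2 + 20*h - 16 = (h - 4)*(h^2 - 4*h + 4) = (h - 4)*(h - 2)*(h - 2)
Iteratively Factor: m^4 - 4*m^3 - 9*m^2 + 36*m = (m + 3)*(m^3 - 7*m^2 + 12*m) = (m - 3)*(m + 3)*(m^2 - 4*m) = (m - 4)*(m - 3)*(m + 3)*(m)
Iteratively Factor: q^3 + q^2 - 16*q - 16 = (q + 4)*(q^2 - 3*q - 4) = (q - 4)*(q + 4)*(q + 1)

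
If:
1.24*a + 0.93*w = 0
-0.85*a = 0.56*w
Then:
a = 0.00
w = 0.00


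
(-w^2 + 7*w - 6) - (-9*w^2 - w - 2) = 8*w^2 + 8*w - 4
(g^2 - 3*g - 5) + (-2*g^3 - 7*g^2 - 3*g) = -2*g^3 - 6*g^2 - 6*g - 5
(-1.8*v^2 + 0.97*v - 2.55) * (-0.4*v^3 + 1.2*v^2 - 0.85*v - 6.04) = 0.72*v^5 - 2.548*v^4 + 3.714*v^3 + 6.9875*v^2 - 3.6913*v + 15.402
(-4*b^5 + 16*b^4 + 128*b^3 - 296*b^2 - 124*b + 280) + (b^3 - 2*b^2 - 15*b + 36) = -4*b^5 + 16*b^4 + 129*b^3 - 298*b^2 - 139*b + 316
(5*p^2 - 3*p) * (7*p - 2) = 35*p^3 - 31*p^2 + 6*p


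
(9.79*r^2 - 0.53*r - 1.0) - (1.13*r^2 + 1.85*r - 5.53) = 8.66*r^2 - 2.38*r + 4.53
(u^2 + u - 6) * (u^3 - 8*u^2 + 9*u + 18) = u^5 - 7*u^4 - 5*u^3 + 75*u^2 - 36*u - 108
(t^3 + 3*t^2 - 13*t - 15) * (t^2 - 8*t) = t^5 - 5*t^4 - 37*t^3 + 89*t^2 + 120*t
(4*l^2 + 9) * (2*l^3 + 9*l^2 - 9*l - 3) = 8*l^5 + 36*l^4 - 18*l^3 + 69*l^2 - 81*l - 27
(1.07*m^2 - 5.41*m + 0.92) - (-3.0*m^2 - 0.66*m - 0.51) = 4.07*m^2 - 4.75*m + 1.43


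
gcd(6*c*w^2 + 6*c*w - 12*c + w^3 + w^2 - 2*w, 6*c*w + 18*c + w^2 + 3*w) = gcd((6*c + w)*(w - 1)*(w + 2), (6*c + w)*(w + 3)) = 6*c + w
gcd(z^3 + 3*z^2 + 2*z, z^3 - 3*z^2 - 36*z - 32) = z + 1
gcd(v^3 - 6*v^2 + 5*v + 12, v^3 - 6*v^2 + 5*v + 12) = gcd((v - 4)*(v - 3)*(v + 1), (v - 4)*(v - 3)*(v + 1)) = v^3 - 6*v^2 + 5*v + 12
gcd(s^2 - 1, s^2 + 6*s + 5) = s + 1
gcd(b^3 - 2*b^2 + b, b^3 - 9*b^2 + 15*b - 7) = b^2 - 2*b + 1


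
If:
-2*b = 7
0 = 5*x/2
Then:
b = -7/2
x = 0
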